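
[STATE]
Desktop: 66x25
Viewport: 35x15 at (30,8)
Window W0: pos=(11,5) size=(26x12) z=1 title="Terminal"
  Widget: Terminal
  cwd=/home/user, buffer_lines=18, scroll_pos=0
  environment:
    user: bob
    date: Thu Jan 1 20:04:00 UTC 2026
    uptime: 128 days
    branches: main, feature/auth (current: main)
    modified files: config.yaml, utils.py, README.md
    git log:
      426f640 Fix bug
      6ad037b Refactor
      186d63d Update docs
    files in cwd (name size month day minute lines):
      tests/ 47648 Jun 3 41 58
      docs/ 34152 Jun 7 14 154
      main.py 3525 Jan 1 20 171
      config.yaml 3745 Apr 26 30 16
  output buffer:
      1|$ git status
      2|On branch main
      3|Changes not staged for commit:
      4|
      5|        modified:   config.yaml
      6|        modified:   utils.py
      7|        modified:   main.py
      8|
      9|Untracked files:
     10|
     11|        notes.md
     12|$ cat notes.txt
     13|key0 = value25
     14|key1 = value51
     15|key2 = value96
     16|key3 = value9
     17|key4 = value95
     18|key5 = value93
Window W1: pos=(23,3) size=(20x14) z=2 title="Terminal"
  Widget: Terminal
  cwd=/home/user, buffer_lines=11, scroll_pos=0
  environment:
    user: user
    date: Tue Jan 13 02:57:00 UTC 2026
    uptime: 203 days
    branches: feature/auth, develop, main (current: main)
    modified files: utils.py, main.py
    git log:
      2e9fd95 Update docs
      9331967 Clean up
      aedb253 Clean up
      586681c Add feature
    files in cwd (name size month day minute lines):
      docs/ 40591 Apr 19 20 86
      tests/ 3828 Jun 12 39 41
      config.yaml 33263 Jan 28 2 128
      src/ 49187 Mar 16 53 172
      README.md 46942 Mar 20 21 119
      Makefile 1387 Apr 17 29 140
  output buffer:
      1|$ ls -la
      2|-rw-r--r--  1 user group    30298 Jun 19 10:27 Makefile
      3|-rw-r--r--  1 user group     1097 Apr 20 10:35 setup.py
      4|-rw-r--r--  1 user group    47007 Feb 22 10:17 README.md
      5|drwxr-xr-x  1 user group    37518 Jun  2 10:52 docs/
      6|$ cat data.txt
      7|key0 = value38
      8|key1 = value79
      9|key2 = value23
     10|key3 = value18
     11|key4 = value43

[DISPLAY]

-r--  1 user┃                      
-r--  1 user┃                      
xr-x  1 user┃                      
data.txt    ┃                      
 value38    ┃                      
 value79    ┃                      
 value23    ┃                      
 value18    ┃                      
━━━━━━━━━━━━┛                      
                                   
                                   
                                   
                                   
                                   
                                   


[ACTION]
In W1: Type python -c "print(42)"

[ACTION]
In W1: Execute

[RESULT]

 value38    ┃                      
 value79    ┃                      
 value23    ┃                      
 value18    ┃                      
 value43    ┃                      
on -c "print┃                      
            ┃                      
            ┃                      
━━━━━━━━━━━━┛                      
                                   
                                   
                                   
                                   
                                   
                                   


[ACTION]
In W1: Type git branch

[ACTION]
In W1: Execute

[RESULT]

 value43    ┃                      
on -c "print┃                      
            ┃                      
branch      ┃                      
ure/auth    ┃                      
lop         ┃                      
            ┃                      
            ┃                      
━━━━━━━━━━━━┛                      
                                   
                                   
                                   
                                   
                                   
                                   


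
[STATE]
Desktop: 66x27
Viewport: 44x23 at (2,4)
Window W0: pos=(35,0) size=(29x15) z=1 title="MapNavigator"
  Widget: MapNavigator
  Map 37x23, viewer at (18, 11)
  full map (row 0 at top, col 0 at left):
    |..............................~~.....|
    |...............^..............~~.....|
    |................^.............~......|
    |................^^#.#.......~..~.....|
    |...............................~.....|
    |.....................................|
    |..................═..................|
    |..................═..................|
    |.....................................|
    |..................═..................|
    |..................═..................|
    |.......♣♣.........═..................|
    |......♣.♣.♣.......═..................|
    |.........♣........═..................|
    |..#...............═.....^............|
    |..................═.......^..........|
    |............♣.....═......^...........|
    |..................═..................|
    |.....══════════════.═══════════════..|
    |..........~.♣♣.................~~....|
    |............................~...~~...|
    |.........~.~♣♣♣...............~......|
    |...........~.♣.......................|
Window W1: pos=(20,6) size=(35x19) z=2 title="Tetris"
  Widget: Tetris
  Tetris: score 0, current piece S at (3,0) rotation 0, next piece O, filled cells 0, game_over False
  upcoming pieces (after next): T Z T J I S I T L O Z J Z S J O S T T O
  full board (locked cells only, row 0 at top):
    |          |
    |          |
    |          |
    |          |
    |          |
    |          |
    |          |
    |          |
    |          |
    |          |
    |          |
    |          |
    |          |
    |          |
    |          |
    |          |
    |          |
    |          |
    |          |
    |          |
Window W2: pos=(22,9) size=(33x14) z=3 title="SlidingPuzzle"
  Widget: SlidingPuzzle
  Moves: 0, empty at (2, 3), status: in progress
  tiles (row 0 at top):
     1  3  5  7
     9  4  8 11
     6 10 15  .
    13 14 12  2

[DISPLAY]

                                 ┃..........
                                 ┃..........
                  ┏━━━━━━━━━━━━━━━━━━━━━━━━━
                  ┃ Tetris                  
                  ┠─────────────────────────
                  ┃ ┏━━━━━━━━━━━━━━━━━━━━━━━
                  ┃ ┃ SlidingPuzzle         
                  ┃ ┠───────────────────────
                  ┃ ┃┌────┬────┬────┬────┐  
                  ┃ ┃│  1 │  3 │  5 │  7 │  
                  ┃ ┃├────┼────┼────┼────┤  
                  ┃ ┃│  9 │  4 │  8 │ 11 │  
                  ┃ ┃├────┼────┼────┼────┤  
                  ┃ ┃│  6 │ 10 │ 15 │    │  
                  ┃ ┃├────┼────┼────┼────┤  
                  ┃ ┃│ 13 │ 14 │ 12 │  2 │  
                  ┃ ┃└────┴────┴────┴────┘  
                  ┃ ┃Moves: 0               
                  ┃ ┗━━━━━━━━━━━━━━━━━━━━━━━
                  ┃          │              
                  ┗━━━━━━━━━━━━━━━━━━━━━━━━━
                                            
                                            


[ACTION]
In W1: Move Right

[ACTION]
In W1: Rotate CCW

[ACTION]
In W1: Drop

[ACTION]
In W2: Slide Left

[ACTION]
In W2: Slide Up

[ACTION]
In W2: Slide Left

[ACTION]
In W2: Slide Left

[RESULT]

                                 ┃..........
                                 ┃..........
                  ┏━━━━━━━━━━━━━━━━━━━━━━━━━
                  ┃ Tetris                  
                  ┠─────────────────────────
                  ┃ ┏━━━━━━━━━━━━━━━━━━━━━━━
                  ┃ ┃ SlidingPuzzle         
                  ┃ ┠───────────────────────
                  ┃ ┃┌────┬────┬────┬────┐  
                  ┃ ┃│  1 │  3 │  5 │  7 │  
                  ┃ ┃├────┼────┼────┼────┤  
                  ┃ ┃│  9 │  4 │  8 │ 11 │  
                  ┃ ┃├────┼────┼────┼────┤  
                  ┃ ┃│  6 │ 10 │ 15 │  2 │  
                  ┃ ┃├────┼────┼────┼────┤  
                  ┃ ┃│ 13 │ 14 │ 12 │    │  
                  ┃ ┃└────┴────┴────┴────┘  
                  ┃ ┃Moves: 1               
                  ┃ ┗━━━━━━━━━━━━━━━━━━━━━━━
                  ┃          │              
                  ┗━━━━━━━━━━━━━━━━━━━━━━━━━
                                            
                                            


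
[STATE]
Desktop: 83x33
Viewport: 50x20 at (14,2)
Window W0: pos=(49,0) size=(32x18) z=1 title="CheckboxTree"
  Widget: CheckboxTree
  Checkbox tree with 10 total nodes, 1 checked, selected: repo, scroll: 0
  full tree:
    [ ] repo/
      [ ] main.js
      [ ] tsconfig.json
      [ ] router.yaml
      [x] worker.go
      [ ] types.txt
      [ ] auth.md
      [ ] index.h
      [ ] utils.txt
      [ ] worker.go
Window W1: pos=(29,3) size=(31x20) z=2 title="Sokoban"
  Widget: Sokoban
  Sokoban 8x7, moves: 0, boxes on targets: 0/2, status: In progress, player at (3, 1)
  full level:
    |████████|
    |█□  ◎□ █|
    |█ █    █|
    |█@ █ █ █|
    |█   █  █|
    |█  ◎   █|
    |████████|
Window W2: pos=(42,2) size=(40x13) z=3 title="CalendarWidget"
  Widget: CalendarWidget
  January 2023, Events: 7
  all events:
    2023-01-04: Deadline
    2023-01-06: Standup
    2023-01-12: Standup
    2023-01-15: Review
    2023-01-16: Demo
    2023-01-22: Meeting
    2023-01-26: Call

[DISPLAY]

                            ┏━━━━━━━━━━━━━━━━━━━━━
               ┏━━━━━━━━━━━━┃ CalendarWidget      
               ┃ Sokoban    ┠─────────────────────
               ┠────────────┃             January 
               ┃████████    ┃Mo Tu We Th Fr Sa Su 
               ┃█□  ◎□ █    ┃                   1 
               ┃█ █    █    ┃ 2  3  4*  5  6*  7  
               ┃█@ █ █ █    ┃ 9 10 11 12* 13 14 15
               ┃█   █  █    ┃16* 17 18 19 20 21 22
               ┃█  ◎   █    ┃23 24 25 26* 27 28 29
               ┃████████    ┃30 31                
               ┃Moves: 0  0/┃                     
               ┃            ┗━━━━━━━━━━━━━━━━━━━━━
               ┃                             ┃    
               ┃                             ┃    
               ┃                             ┃━━━━
               ┃                             ┃    
               ┃                             ┃    
               ┃                             ┃    
               ┃                             ┃    


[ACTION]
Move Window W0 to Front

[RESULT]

                            ┏━━━━━━┠──────────────
               ┏━━━━━━━━━━━━┃ Calen┃>[-] repo/    
               ┃ Sokoban    ┠──────┃   [ ] main.js
               ┠────────────┃      ┃   [ ] tsconfi
               ┃████████    ┃Mo Tu ┃   [ ] router.
               ┃█□  ◎□ █    ┃      ┃   [x] worker.
               ┃█ █    █    ┃ 2  3 ┃   [ ] types.t
               ┃█@ █ █ █    ┃ 9 10 ┃   [ ] auth.md
               ┃█   █  █    ┃16* 17┃   [ ] index.h
               ┃█  ◎   █    ┃23 24 ┃   [ ] utils.t
               ┃████████    ┃30 31 ┃   [ ] worker.
               ┃Moves: 0  0/┃      ┃              
               ┃            ┗━━━━━━┃              
               ┃                   ┃              
               ┃                   ┃              
               ┃                   ┗━━━━━━━━━━━━━━
               ┃                             ┃    
               ┃                             ┃    
               ┃                             ┃    
               ┃                             ┃    


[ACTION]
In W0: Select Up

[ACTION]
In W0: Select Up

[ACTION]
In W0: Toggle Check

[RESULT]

                            ┏━━━━━━┠──────────────
               ┏━━━━━━━━━━━━┃ Calen┃>[x] repo/    
               ┃ Sokoban    ┠──────┃   [x] main.js
               ┠────────────┃      ┃   [x] tsconfi
               ┃████████    ┃Mo Tu ┃   [x] router.
               ┃█□  ◎□ █    ┃      ┃   [x] worker.
               ┃█ █    █    ┃ 2  3 ┃   [x] types.t
               ┃█@ █ █ █    ┃ 9 10 ┃   [x] auth.md
               ┃█   █  █    ┃16* 17┃   [x] index.h
               ┃█  ◎   █    ┃23 24 ┃   [x] utils.t
               ┃████████    ┃30 31 ┃   [x] worker.
               ┃Moves: 0  0/┃      ┃              
               ┃            ┗━━━━━━┃              
               ┃                   ┃              
               ┃                   ┃              
               ┃                   ┗━━━━━━━━━━━━━━
               ┃                             ┃    
               ┃                             ┃    
               ┃                             ┃    
               ┃                             ┃    


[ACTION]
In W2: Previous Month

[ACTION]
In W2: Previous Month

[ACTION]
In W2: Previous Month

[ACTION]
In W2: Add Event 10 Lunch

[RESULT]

                            ┏━━━━━━┠──────────────
               ┏━━━━━━━━━━━━┃ Calen┃>[x] repo/    
               ┃ Sokoban    ┠──────┃   [x] main.js
               ┠────────────┃      ┃   [x] tsconfi
               ┃████████    ┃Mo Tu ┃   [x] router.
               ┃█□  ◎□ █    ┃      ┃   [x] worker.
               ┃█ █    █    ┃ 3  4 ┃   [x] types.t
               ┃█@ █ █ █    ┃10* 11┃   [x] auth.md
               ┃█   █  █    ┃17 18 ┃   [x] index.h
               ┃█  ◎   █    ┃24 25 ┃   [x] utils.t
               ┃████████    ┃31    ┃   [x] worker.
               ┃Moves: 0  0/┃      ┃              
               ┃            ┗━━━━━━┃              
               ┃                   ┃              
               ┃                   ┃              
               ┃                   ┗━━━━━━━━━━━━━━
               ┃                             ┃    
               ┃                             ┃    
               ┃                             ┃    
               ┃                             ┃    


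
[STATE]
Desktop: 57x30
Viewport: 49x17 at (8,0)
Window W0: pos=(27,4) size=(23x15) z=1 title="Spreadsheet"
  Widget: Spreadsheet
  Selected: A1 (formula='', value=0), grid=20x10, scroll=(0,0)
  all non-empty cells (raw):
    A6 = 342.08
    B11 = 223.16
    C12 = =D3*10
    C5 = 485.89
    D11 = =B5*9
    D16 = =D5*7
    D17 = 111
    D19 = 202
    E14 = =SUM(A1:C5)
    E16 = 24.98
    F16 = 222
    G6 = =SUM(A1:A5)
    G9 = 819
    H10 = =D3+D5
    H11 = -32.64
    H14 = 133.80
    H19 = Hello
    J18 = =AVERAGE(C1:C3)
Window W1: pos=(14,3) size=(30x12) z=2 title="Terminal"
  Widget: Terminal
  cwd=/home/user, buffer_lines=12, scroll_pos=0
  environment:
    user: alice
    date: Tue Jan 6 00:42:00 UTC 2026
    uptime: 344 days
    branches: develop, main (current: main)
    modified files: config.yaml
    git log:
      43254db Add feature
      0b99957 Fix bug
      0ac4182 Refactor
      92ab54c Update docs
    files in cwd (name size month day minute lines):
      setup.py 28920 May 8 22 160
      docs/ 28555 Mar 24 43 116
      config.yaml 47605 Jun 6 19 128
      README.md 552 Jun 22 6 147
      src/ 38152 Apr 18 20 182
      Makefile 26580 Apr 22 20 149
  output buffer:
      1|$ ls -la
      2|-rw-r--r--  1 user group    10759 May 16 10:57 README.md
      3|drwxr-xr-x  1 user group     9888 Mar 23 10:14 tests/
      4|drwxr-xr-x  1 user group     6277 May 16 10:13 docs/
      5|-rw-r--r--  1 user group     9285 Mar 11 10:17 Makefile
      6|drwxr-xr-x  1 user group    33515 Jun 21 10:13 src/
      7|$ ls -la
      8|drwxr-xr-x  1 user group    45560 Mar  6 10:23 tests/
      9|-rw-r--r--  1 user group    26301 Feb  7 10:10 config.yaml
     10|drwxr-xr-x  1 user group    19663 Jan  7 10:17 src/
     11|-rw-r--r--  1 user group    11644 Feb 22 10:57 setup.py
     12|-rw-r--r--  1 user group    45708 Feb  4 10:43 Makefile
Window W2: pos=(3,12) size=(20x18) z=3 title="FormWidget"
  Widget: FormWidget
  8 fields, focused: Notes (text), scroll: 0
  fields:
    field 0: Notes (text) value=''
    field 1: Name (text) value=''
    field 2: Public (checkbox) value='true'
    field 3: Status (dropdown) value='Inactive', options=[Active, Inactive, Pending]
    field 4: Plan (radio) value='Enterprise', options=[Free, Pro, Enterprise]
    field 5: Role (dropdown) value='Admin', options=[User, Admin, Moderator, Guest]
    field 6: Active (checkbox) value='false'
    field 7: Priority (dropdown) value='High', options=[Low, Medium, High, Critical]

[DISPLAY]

                                                 
                                                 
                                                 
      ┏━━━━━━━━━━━━━━━━━━━━━━━━━━━━┓             
      ┃ Terminal                   ┃━━━━━┓       
      ┠────────────────────────────┨     ┃       
      ┃$ ls -la                    ┃─────┨       
      ┃-rw-r--r--  1 user group    ┃     ┃       
      ┃drwxr-xr-x  1 user group    ┃     ┃       
      ┃drwxr-xr-x  1 user group    ┃-----┃       
      ┃-rw-r--r--  1 user group    ┃   0 ┃       
      ┃drwxr-xr-x  1 user group    ┃   0 ┃       
━━━━━━━━━━━━━━┓                    ┃   0 ┃       
mWidget       ┃-x  1 user group    ┃   0 ┃       
──────────────┨━━━━━━━━━━━━━━━━━━━━┛   0 ┃       
tes:      [  ]┃    ┃  6   342.08       0 ┃       
me:       [  ]┃    ┃  7        0       0 ┃       


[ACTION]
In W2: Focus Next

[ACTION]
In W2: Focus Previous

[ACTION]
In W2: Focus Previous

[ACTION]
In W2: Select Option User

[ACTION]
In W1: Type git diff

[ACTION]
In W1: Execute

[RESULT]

                                                 
                                                 
                                                 
      ┏━━━━━━━━━━━━━━━━━━━━━━━━━━━━┓             
      ┃ Terminal                   ┃━━━━━┓       
      ┠────────────────────────────┨     ┃       
      ┃$ git diff                  ┃─────┨       
      ┃diff --git a/main.py b/main.┃     ┃       
      ┃--- a/main.py               ┃     ┃       
      ┃+++ b/main.py               ┃-----┃       
      ┃@@ -1,3 +1,4 @@             ┃   0 ┃       
      ┃+# updated                  ┃   0 ┃       
━━━━━━━━━━━━━━┓sys                 ┃   0 ┃       
mWidget       ┃                    ┃   0 ┃       
──────────────┨━━━━━━━━━━━━━━━━━━━━┛   0 ┃       
tes:      [  ]┃    ┃  6   342.08       0 ┃       
me:       [  ]┃    ┃  7        0       0 ┃       


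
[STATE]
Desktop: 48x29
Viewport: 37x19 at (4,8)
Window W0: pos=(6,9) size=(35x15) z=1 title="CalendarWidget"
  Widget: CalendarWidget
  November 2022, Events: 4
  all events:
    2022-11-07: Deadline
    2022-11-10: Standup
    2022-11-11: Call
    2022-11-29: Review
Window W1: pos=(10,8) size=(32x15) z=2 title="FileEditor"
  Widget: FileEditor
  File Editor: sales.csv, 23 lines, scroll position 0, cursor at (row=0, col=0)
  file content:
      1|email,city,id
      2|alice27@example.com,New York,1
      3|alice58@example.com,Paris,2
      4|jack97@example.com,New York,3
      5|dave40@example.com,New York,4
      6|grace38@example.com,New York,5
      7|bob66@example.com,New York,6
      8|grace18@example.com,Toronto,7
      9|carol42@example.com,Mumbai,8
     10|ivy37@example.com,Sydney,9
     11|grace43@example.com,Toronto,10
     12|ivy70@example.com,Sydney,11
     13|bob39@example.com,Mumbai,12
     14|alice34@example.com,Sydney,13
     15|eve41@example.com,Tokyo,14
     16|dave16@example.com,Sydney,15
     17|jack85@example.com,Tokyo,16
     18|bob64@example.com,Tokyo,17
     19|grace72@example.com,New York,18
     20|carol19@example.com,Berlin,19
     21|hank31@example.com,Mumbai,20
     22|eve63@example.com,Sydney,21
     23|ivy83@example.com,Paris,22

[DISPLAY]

      ┏━━━━━━━━━━━━━━━━━━━━━━━━━━━━━━
  ┏━━━┃ FileEditor                   
  ┃ Ca┠──────────────────────────────
  ┠───┃█mail,city,id                ▲
  ┃   ┃alice27@example.com,New York,█
  ┃Mo ┃alice58@example.com,Paris,2  ░
  ┃   ┃jack97@example.com,New York,3░
  ┃ 7*┃dave40@example.com,New York,4░
  ┃14 ┃grace38@example.com,New York,░
  ┃21 ┃bob66@example.com,New York,6 ░
  ┃28 ┃grace18@example.com,Toronto,7░
  ┃   ┃carol42@example.com,Mumbai,8 ░
  ┃   ┃ivy37@example.com,Sydney,9   ░
  ┃   ┃grace43@example.com,Toronto,1▼
  ┃   ┗━━━━━━━━━━━━━━━━━━━━━━━━━━━━━━
  ┗━━━━━━━━━━━━━━━━━━━━━━━━━━━━━━━━━┛
                                     
                                     
                                     


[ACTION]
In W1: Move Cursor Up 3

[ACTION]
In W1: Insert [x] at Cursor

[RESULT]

      ┏━━━━━━━━━━━━━━━━━━━━━━━━━━━━━━
  ┏━━━┃ FileEditor                   
  ┃ Ca┠──────────────────────────────
  ┠───┃x█mail,city,id               ▲
  ┃   ┃alice27@example.com,New York,█
  ┃Mo ┃alice58@example.com,Paris,2  ░
  ┃   ┃jack97@example.com,New York,3░
  ┃ 7*┃dave40@example.com,New York,4░
  ┃14 ┃grace38@example.com,New York,░
  ┃21 ┃bob66@example.com,New York,6 ░
  ┃28 ┃grace18@example.com,Toronto,7░
  ┃   ┃carol42@example.com,Mumbai,8 ░
  ┃   ┃ivy37@example.com,Sydney,9   ░
  ┃   ┃grace43@example.com,Toronto,1▼
  ┃   ┗━━━━━━━━━━━━━━━━━━━━━━━━━━━━━━
  ┗━━━━━━━━━━━━━━━━━━━━━━━━━━━━━━━━━┛
                                     
                                     
                                     


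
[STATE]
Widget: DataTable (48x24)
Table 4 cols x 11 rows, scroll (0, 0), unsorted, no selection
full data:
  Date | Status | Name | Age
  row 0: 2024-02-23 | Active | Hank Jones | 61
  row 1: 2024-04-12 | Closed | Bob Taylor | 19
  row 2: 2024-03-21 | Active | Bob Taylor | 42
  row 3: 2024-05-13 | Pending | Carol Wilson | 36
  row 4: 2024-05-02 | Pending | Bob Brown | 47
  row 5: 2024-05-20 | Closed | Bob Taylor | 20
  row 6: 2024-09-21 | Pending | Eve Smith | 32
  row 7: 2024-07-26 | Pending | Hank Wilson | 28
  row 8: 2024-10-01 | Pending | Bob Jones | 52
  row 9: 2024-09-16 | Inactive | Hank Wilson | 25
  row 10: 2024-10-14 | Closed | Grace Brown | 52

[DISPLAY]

Date      │Status  │Name        │Age            
──────────┼────────┼────────────┼───            
2024-02-23│Active  │Hank Jones  │61             
2024-04-12│Closed  │Bob Taylor  │19             
2024-03-21│Active  │Bob Taylor  │42             
2024-05-13│Pending │Carol Wilson│36             
2024-05-02│Pending │Bob Brown   │47             
2024-05-20│Closed  │Bob Taylor  │20             
2024-09-21│Pending │Eve Smith   │32             
2024-07-26│Pending │Hank Wilson │28             
2024-10-01│Pending │Bob Jones   │52             
2024-09-16│Inactive│Hank Wilson │25             
2024-10-14│Closed  │Grace Brown │52             
                                                
                                                
                                                
                                                
                                                
                                                
                                                
                                                
                                                
                                                
                                                


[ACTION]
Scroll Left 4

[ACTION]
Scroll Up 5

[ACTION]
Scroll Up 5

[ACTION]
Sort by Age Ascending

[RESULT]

Date      │Status  │Name        │Ag▲            
──────────┼────────┼────────────┼───            
2024-04-12│Closed  │Bob Taylor  │19             
2024-05-20│Closed  │Bob Taylor  │20             
2024-09-16│Inactive│Hank Wilson │25             
2024-07-26│Pending │Hank Wilson │28             
2024-09-21│Pending │Eve Smith   │32             
2024-05-13│Pending │Carol Wilson│36             
2024-03-21│Active  │Bob Taylor  │42             
2024-05-02│Pending │Bob Brown   │47             
2024-10-01│Pending │Bob Jones   │52             
2024-10-14│Closed  │Grace Brown │52             
2024-02-23│Active  │Hank Jones  │61             
                                                
                                                
                                                
                                                
                                                
                                                
                                                
                                                
                                                
                                                
                                                


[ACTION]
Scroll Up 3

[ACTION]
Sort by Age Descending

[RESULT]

Date      │Status  │Name        │Ag▼            
──────────┼────────┼────────────┼───            
2024-02-23│Active  │Hank Jones  │61             
2024-10-01│Pending │Bob Jones   │52             
2024-10-14│Closed  │Grace Brown │52             
2024-05-02│Pending │Bob Brown   │47             
2024-03-21│Active  │Bob Taylor  │42             
2024-05-13│Pending │Carol Wilson│36             
2024-09-21│Pending │Eve Smith   │32             
2024-07-26│Pending │Hank Wilson │28             
2024-09-16│Inactive│Hank Wilson │25             
2024-05-20│Closed  │Bob Taylor  │20             
2024-04-12│Closed  │Bob Taylor  │19             
                                                
                                                
                                                
                                                
                                                
                                                
                                                
                                                
                                                
                                                
                                                


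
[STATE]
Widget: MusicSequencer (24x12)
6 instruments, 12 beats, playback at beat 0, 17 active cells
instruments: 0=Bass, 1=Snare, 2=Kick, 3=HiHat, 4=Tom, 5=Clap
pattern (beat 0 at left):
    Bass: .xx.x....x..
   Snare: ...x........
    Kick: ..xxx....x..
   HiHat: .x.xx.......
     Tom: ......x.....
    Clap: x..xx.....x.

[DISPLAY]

      ▼12345678901      
  Bass·██·█····█··      
 Snare···█········      
  Kick··███····█··      
 HiHat·█·██·······      
   Tom······█·····      
  Clap█··██·····█·      
                        
                        
                        
                        
                        


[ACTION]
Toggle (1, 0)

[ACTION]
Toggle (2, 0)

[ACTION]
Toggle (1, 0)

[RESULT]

      ▼12345678901      
  Bass·██·█····█··      
 Snare···█········      
  Kick█·███····█··      
 HiHat·█·██·······      
   Tom······█·····      
  Clap█··██·····█·      
                        
                        
                        
                        
                        


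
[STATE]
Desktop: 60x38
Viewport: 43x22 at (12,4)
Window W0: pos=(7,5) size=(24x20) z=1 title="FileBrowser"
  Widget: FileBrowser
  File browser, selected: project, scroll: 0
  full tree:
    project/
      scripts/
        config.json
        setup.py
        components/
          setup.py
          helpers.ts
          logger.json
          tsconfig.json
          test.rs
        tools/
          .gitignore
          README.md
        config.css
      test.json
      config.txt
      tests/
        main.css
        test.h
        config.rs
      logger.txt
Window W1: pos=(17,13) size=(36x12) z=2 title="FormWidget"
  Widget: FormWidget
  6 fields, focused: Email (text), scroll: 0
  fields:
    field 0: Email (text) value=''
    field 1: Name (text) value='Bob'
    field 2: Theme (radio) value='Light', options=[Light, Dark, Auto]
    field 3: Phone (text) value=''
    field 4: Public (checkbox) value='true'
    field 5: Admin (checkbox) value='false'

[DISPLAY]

                                           
━━━━━━━━━━━━━━━━━━┓                        
eBrowser          ┃                        
──────────────────┨                        
] project/        ┃                        
[+] scripts/      ┃                        
test.json         ┃                        
config.txt        ┃                        
[+] tests/        ┃                        
logge┏━━━━━━━━━━━━━━━━━━━━━━━━━━━━━━━━━━┓  
     ┃ FormWidget                       ┃  
     ┠──────────────────────────────────┨  
     ┃> Email:      [                  ]┃  
     ┃  Name:       [Bob               ]┃  
     ┃  Theme:      (●) Light  ( ) Dark ┃  
     ┃  Phone:      [                  ]┃  
     ┃  Public:     [x]                 ┃  
     ┃  Admin:      [ ]                 ┃  
     ┃                                  ┃  
     ┃                                  ┃  
━━━━━┗━━━━━━━━━━━━━━━━━━━━━━━━━━━━━━━━━━┛  
                                           


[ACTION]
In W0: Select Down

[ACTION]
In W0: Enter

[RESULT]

                                           
━━━━━━━━━━━━━━━━━━┓                        
eBrowser          ┃                        
──────────────────┨                        
] project/        ┃                        
[-] scripts/      ┃                        
  config.json     ┃                        
  setup.py        ┃                        
  [+] components/ ┃                        
  [+]┏━━━━━━━━━━━━━━━━━━━━━━━━━━━━━━━━━━┓  
  con┃ FormWidget                       ┃  
test.┠──────────────────────────────────┨  
confi┃> Email:      [                  ]┃  
[+] t┃  Name:       [Bob               ]┃  
logge┃  Theme:      (●) Light  ( ) Dark ┃  
     ┃  Phone:      [                  ]┃  
     ┃  Public:     [x]                 ┃  
     ┃  Admin:      [ ]                 ┃  
     ┃                                  ┃  
     ┃                                  ┃  
━━━━━┗━━━━━━━━━━━━━━━━━━━━━━━━━━━━━━━━━━┛  
                                           


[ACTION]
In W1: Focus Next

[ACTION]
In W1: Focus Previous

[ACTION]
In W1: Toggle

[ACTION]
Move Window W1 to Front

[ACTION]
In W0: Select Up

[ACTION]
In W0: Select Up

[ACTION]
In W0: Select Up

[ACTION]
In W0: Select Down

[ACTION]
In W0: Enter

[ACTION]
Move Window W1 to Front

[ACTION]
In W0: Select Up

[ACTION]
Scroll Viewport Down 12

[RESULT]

confi┃> Email:      [                  ]┃  
[+] t┃  Name:       [Bob               ]┃  
logge┃  Theme:      (●) Light  ( ) Dark ┃  
     ┃  Phone:      [                  ]┃  
     ┃  Public:     [x]                 ┃  
     ┃  Admin:      [ ]                 ┃  
     ┃                                  ┃  
     ┃                                  ┃  
━━━━━┗━━━━━━━━━━━━━━━━━━━━━━━━━━━━━━━━━━┛  
                                           
                                           
                                           
                                           
                                           
                                           
                                           
                                           
                                           
                                           
                                           
                                           
                                           


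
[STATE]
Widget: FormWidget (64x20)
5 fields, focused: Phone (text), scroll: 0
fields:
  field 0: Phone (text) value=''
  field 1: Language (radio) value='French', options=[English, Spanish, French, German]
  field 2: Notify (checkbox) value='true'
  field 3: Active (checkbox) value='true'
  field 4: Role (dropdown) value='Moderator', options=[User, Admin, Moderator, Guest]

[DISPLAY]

> Phone:      [                                                ]
  Language:   ( ) English  ( ) Spanish  (●) French  ( ) German  
  Notify:     [x]                                               
  Active:     [x]                                               
  Role:       [Moderator                                      ▼]
                                                                
                                                                
                                                                
                                                                
                                                                
                                                                
                                                                
                                                                
                                                                
                                                                
                                                                
                                                                
                                                                
                                                                
                                                                


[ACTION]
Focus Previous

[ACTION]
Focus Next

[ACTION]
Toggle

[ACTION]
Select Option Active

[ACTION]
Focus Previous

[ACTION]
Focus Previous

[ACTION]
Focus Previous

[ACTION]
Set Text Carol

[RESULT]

  Phone:      [                                                ]
  Language:   ( ) English  ( ) Spanish  (●) French  ( ) German  
> Notify:     [x]                                               
  Active:     [x]                                               
  Role:       [Moderator                                      ▼]
                                                                
                                                                
                                                                
                                                                
                                                                
                                                                
                                                                
                                                                
                                                                
                                                                
                                                                
                                                                
                                                                
                                                                
                                                                


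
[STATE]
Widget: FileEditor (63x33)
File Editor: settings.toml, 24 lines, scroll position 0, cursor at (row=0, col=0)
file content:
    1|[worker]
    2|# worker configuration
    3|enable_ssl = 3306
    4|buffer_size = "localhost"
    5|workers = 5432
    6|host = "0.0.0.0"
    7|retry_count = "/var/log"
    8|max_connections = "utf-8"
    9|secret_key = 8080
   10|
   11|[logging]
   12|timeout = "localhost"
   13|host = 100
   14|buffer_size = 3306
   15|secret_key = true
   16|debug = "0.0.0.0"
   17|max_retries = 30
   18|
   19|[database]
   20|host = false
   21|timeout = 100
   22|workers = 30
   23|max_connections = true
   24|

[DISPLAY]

█worker]                                                      ▲
# worker configuration                                        █
enable_ssl = 3306                                             ░
buffer_size = "localhost"                                     ░
workers = 5432                                                ░
host = "0.0.0.0"                                              ░
retry_count = "/var/log"                                      ░
max_connections = "utf-8"                                     ░
secret_key = 8080                                             ░
                                                              ░
[logging]                                                     ░
timeout = "localhost"                                         ░
host = 100                                                    ░
buffer_size = 3306                                            ░
secret_key = true                                             ░
debug = "0.0.0.0"                                             ░
max_retries = 30                                              ░
                                                              ░
[database]                                                    ░
host = false                                                  ░
timeout = 100                                                 ░
workers = 30                                                  ░
max_connections = true                                        ░
                                                              ░
                                                              ░
                                                              ░
                                                              ░
                                                              ░
                                                              ░
                                                              ░
                                                              ░
                                                              ░
                                                              ▼


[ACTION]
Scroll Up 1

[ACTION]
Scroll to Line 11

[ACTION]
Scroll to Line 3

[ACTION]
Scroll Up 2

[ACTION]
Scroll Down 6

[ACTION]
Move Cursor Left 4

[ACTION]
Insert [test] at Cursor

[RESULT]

test█worker]                                                  ▲
# worker configuration                                        █
enable_ssl = 3306                                             ░
buffer_size = "localhost"                                     ░
workers = 5432                                                ░
host = "0.0.0.0"                                              ░
retry_count = "/var/log"                                      ░
max_connections = "utf-8"                                     ░
secret_key = 8080                                             ░
                                                              ░
[logging]                                                     ░
timeout = "localhost"                                         ░
host = 100                                                    ░
buffer_size = 3306                                            ░
secret_key = true                                             ░
debug = "0.0.0.0"                                             ░
max_retries = 30                                              ░
                                                              ░
[database]                                                    ░
host = false                                                  ░
timeout = 100                                                 ░
workers = 30                                                  ░
max_connections = true                                        ░
                                                              ░
                                                              ░
                                                              ░
                                                              ░
                                                              ░
                                                              ░
                                                              ░
                                                              ░
                                                              ░
                                                              ▼
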